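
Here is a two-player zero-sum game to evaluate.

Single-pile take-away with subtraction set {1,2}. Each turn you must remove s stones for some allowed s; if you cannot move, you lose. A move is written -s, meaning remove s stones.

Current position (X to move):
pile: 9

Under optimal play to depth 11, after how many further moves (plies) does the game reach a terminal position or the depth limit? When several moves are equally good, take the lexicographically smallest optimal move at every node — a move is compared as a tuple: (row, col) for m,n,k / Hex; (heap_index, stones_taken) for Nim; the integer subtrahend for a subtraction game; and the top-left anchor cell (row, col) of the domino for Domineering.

PV length from [9]: 6 plies

ply 1, X at 9 | -1=-1→8*; -2=-1→7
ply 2, O at 8 | -1=-1→7; -2=+1→6*
ply 3, X at 6 | -1=-1→5*; -2=-1→4
ply 4, O at 5 | -1=-1→4; -2=+1→3*
ply 5, X at 3 | -1=-1→2*; -2=-1→1
ply 6, O at 2 | -1=-1→1; -2=+1→0*
ply 7: 0 is terminal -1 (X); from 9 depth 11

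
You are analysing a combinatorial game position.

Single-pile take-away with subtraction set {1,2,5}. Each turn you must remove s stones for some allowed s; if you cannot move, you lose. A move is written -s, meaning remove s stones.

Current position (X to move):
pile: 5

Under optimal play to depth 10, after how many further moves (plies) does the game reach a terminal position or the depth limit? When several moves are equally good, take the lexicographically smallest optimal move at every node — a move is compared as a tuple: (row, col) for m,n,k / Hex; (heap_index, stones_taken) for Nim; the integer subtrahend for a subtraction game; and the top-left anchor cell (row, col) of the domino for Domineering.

PV length from [5]: 3 plies

ply 1, X at 5 | -1=-1→4; -2=+1→3*; -5=+1→0
ply 2, O at 3 | -1=-1→2*; -2=-1→1
ply 3, X at 2 | -1=-1→1; -2=+1→0*
ply 4: 0 is terminal -1 (O); from 5 depth 10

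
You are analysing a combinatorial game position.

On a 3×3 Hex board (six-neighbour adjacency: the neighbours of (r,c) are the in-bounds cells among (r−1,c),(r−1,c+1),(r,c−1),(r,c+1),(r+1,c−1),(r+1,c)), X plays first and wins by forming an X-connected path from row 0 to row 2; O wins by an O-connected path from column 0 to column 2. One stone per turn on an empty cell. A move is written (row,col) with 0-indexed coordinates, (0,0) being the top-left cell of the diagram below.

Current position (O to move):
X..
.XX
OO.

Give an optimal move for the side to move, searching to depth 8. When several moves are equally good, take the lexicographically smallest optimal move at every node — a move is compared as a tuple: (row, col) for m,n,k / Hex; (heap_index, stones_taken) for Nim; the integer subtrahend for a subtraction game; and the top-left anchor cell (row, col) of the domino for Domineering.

O's best at [X../.XX/OO.]: (2,2)

ply 1, O at X../.XX/OO. | (0,1)=-1→XO./.XX/OO.; (0,2)=-1→X.O/.XX/OO.; (1,0)=-1→X../OXX/OO.; (2,2)=+1→X../.XX/OOO*
ply 2: X../.XX/OOO is terminal -1 (X); from X../.XX/OO. depth 8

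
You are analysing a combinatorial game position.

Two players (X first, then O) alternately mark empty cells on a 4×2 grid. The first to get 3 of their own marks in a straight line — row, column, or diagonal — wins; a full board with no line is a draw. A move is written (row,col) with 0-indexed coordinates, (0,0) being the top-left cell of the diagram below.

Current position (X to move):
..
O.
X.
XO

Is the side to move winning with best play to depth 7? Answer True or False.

X winning at [../O./X./XO]: False

p1 X@[../O./X./XO]: (0,0)[X./O./X./XO]+0* (0,1)[.X/O./X./XO]+0 (1,1)[../OX/X./XO]+0 (2,1)[../O./XX/XO]+0
p2 O@[X./O./X./XO]: (0,1)[XO/O./X./XO]+0* (1,1)[X./OO/X./XO]+0 (2,1)[X./O./XO/XO]+0
p3 X@[XO/O./X./XO]: (1,1)[XO/OX/X./XO]+0* (2,1)[XO/O./XX/XO]+0
p4 O@[XO/OX/X./XO]: (2,1)[XO/OX/XO/XO]+0*
p5 X@[XO/OX/XO/XO] terminal +0; root [../O./X./XO] d7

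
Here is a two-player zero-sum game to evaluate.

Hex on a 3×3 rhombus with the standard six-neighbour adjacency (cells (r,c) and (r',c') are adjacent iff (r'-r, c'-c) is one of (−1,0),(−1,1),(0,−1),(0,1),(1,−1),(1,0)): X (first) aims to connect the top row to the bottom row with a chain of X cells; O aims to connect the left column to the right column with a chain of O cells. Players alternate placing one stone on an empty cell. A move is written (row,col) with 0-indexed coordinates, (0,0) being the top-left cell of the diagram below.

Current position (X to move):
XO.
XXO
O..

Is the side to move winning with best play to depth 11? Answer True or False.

X winning at [XO./XXO/O..]: True

ply 1, X at XO./XXO/O.. | (0,2)=-1→XOX/XXO/O..; (2,1)=+1→XO./XXO/OX.*; (2,2)=-1→XO./XXO/O.X
ply 2: XO./XXO/OX. is terminal -1 (O); from XO./XXO/O.. depth 11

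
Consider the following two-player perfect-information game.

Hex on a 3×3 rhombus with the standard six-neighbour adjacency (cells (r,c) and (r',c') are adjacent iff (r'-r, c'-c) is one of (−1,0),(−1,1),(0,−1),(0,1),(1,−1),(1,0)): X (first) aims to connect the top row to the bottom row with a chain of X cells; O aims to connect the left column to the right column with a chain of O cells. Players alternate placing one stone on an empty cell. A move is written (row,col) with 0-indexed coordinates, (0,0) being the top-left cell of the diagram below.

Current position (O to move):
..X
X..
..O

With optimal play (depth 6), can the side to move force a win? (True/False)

O winning at [..X/X../..O]: False

[..X/X../..O] O move#1: (0,0):-1/O.X/X../..O*, (0,1):-1/.OX/X../..O, (1,1):-1/..X/XO./..O, (1,2):-1/..X/X.O/..O, (2,0):-1/..X/X../O.O, (2,1):-1/..X/X../.OO
[O.X/X../..O] X move#2: (0,1):+1/OXX/X../..O*, (1,1):+1/O.X/XX./..O, (1,2):+1/O.X/X.X/..O, (2,0):+1/O.X/X../X.O, (2,1):+1/O.X/X../.XO
[OXX/X../..O] O move#3: (1,1):-1/OXX/XO./..O*, (1,2):-1/OXX/X.O/..O, (2,0):-1/OXX/X../O.O, (2,1):-1/OXX/X../.OO
[OXX/XO./..O] X move#4: (1,2):+1/OXX/XOX/..O*, (2,0):+1/OXX/XO./X.O, (2,1):+1/OXX/XO./.XO
[OXX/XOX/..O] O move#5: (2,0):-1/OXX/XOX/O.O*, (2,1):-1/OXX/XOX/.OO
[OXX/XOX/O.O] X move#6: (2,1):+1/OXX/XOX/OXO*
[OXX/XOX/OXO] end (terminal -1, O#7); searched ..X/X../..O to 6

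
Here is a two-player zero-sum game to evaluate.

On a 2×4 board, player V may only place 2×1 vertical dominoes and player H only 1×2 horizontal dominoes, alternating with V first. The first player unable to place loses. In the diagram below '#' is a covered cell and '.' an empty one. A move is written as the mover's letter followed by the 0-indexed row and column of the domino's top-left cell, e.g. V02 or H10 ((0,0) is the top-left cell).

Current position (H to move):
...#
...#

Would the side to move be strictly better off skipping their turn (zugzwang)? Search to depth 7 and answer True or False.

zugzwang(...#/...#, H) = False

ply 1, H at ...#/...# | H00=+1→##.#/...#*; H01=+1→.###/...#; H10=+1→...#/##.#; H11=+1→...#/.###
ply 2, V at ##.#/...# | V02=-1→####/..##*
ply 3, H at ####/..## | H10=+1→####/####*
ply 4: ####/#### is terminal -1 (V); from ...#/...# depth 7
if H skipped the turn, V would face:
~ ply 1, V at ...#/...# | V00=-1→#..#/#..#; V01=+1→.#.#/.#.#*; V02=-1→..##/..##
~ ply 2: .#.#/.#.# is terminal -1 (H); from ...#/...# depth 7
compare (H): move=+1 vs pass=-1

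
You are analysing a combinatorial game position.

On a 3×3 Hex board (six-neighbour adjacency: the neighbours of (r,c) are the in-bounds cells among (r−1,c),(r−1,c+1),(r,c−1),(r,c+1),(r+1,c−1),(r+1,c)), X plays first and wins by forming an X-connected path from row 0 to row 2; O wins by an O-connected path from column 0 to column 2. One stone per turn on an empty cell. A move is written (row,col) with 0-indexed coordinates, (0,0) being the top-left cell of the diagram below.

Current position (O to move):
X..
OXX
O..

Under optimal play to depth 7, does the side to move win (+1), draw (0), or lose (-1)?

[X../OXX/O..] O move#1: (0,1):-1/XO./OXX/O..*, (0,2):-1/X.O/OXX/O.., (2,1):-1/X../OXX/OO., (2,2):-1/X../OXX/O.O
[XO./OXX/O..] X move#2: (0,2):+1/XOX/OXX/O..*, (2,1):-1/XO./OXX/OX., (2,2):-1/XO./OXX/O.X
[XOX/OXX/O..] O move#3: (2,1):-1/XOX/OXX/OO.*, (2,2):-1/XOX/OXX/O.O
[XOX/OXX/OO.] X move#4: (2,2):+1/XOX/OXX/OOX*
[XOX/OXX/OOX] end (terminal -1, O#5); searched X../OXX/O.. to 7

value(X../OXX/O.., O) = -1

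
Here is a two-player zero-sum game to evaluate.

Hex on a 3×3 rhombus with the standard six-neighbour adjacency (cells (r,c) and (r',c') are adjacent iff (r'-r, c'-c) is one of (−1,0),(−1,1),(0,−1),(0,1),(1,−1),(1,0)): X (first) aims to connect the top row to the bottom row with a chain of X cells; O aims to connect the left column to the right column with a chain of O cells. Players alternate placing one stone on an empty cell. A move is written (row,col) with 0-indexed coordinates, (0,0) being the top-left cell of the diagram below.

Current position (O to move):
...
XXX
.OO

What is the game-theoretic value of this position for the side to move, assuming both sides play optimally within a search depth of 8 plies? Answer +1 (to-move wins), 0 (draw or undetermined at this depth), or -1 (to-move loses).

[.../XXX/.OO] O move#1: (0,0):-1/O../XXX/.OO, (0,1):-1/.O./XXX/.OO, (0,2):-1/..O/XXX/.OO, (2,0):+1/.../XXX/OOO*
[.../XXX/OOO] end (terminal -1, X#2); searched .../XXX/.OO to 8

value(.../XXX/.OO, O) = +1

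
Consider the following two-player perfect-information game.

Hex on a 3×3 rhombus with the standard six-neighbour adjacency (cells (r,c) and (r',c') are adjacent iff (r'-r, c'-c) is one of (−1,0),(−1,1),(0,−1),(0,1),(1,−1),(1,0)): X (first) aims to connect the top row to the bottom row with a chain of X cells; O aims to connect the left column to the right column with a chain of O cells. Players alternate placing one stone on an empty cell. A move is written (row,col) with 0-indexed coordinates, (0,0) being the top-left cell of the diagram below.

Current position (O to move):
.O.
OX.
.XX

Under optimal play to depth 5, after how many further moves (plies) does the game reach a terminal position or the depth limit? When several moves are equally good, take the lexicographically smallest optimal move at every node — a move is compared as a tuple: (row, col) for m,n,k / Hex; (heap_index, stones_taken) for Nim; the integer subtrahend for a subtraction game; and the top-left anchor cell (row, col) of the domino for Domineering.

PV length from [.O./OX./.XX]: 1 ply

ply 1, O at .O./OX./.XX | (0,0)=-1→OO./OX./.XX; (0,2)=+1→.OO/OX./.XX*; (1,2)=-1→.O./OXO/.XX; (2,0)=-1→.O./OX./OXX
ply 2: .OO/OX./.XX is terminal -1 (X); from .O./OX./.XX depth 5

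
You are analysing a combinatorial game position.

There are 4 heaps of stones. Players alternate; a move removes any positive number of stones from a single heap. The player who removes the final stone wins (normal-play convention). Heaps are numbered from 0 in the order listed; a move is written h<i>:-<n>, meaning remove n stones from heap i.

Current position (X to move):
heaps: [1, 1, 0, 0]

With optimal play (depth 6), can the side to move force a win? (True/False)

X winning at [(1,1,0,0)]: False

[(1,1,0,0)] X move#1: h0:-1:-1/(0,1,0,0)*, h1:-1:-1/(1,0,0,0)
[(0,1,0,0)] O move#2: h1:-1:+1/(0,0,0,0)*
[(0,0,0,0)] end (terminal -1, X#3); searched (1,1,0,0) to 6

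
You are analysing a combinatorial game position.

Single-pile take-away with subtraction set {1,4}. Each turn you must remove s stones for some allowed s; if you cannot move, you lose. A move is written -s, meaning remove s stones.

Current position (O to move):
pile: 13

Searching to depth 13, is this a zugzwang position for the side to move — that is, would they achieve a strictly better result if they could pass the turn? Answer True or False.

[13] O move#1: -1:+1/12*, -4:-1/9
[12] X move#2: -1:-1/11*, -4:-1/8
[11] O move#3: -1:+1/10*, -4:+1/7
[10] X move#4: -1:-1/9*, -4:-1/6
[9] O move#5: -1:-1/8, -4:+1/5*
[5] X move#6: -1:-1/4*, -4:-1/1
[4] O move#7: -1:-1/3, -4:+1/0*
[0] end (terminal -1, X#8); searched 13 to 13
suppose O passes — search the same position with X to move:
pass> [13] X move#1: -1:+1/12*, -4:-1/9
pass> [12] O move#2: -1:-1/11*, -4:-1/8
pass> [11] X move#3: -1:+1/10*, -4:+1/7
pass> [10] O move#4: -1:-1/9*, -4:-1/6
pass> [9] X move#5: -1:-1/8, -4:+1/5*
pass> [5] O move#6: -1:-1/4*, -4:-1/1
pass> [4] X move#7: -1:-1/3, -4:+1/0*
pass> [0] end (terminal -1, O#8); searched 13 to 13
for O: play +1, pass -1

zugzwang(13, O) = False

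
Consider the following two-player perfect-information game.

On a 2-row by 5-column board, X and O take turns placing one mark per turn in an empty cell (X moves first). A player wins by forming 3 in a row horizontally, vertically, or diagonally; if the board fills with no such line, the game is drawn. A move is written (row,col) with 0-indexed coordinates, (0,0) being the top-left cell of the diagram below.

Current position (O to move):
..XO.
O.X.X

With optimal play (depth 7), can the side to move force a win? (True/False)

p1 O@[..XO./O.X.X]: (0,0)[O.XO./O.X.X]-1 (0,1)[.OXO./O.X.X]-1 (0,4)[..XOO/O.X.X]-1 (1,1)[..XO./OOX.X]-1 (1,3)[..XO./O.XOX]+0*
p2 X@[..XO./O.XOX]: (0,0)[X.XO./O.XOX]+0* (0,1)[.XXO./O.XOX]+0 (0,4)[..XOX/O.XOX]+0 (1,1)[..XO./OXXOX]+0
p3 O@[X.XO./O.XOX]: (0,1)[XOXO./O.XOX]+0* (0,4)[X.XOO/O.XOX]-1 (1,1)[X.XO./OOXOX]-1
p4 X@[XOXO./O.XOX]: (0,4)[XOXOX/O.XOX]+0* (1,1)[XOXO./OXXOX]+0
p5 O@[XOXOX/O.XOX]: (1,1)[XOXOX/OOXOX]+0*
p6 X@[XOXOX/OOXOX] terminal +0; root [..XO./O.X.X] d7

O winning at [..XO./O.X.X]: False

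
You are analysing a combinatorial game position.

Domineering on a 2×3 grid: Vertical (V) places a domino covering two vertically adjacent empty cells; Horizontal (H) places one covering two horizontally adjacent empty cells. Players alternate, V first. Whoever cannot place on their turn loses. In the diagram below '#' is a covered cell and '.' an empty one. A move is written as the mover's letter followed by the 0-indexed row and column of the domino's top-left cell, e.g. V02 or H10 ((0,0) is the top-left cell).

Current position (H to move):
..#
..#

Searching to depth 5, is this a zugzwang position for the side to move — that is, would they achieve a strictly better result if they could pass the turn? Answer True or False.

zugzwang(..#/..#, H) = False

ply 1, H at ..#/..# | H00=+1→###/..#*; H10=+1→..#/###
ply 2: ###/..# is terminal -1 (V); from ..#/..# depth 5
pass branch (V moves first from the same position):
  | ply 1, V at ..#/..# | V00=+1→#.#/#.#*; V01=+1→.##/.##
  | ply 2: #.#/#.# is terminal -1 (H); from ..#/..# depth 5
H moving scores +1; H passing scores -1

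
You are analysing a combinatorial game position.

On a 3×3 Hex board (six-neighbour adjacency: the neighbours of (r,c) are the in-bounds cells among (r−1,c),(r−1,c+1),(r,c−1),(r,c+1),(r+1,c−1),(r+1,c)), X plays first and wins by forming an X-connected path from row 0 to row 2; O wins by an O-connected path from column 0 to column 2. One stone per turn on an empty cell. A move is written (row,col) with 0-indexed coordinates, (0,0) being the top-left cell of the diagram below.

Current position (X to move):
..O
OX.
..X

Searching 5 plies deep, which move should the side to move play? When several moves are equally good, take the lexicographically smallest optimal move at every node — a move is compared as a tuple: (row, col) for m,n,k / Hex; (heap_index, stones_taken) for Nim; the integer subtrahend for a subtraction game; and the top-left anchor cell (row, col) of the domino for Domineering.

p1 X@[..O/OX./..X]: (0,0)[X.O/OX./..X]-1 (0,1)[.XO/OX./..X]+1* (1,2)[..O/OXX/..X]-1 (2,0)[..O/OX./X.X]-1 (2,1)[..O/OX./.XX]-1
p2 O@[.XO/OX./..X]: (0,0)[OXO/OX./..X]-1* (1,2)[.XO/OXO/..X]-1 (2,0)[.XO/OX./O.X]-1 (2,1)[.XO/OX./.OX]-1
p3 X@[OXO/OX./..X]: (1,2)[OXO/OXX/..X]+1* (2,0)[OXO/OX./X.X]+1 (2,1)[OXO/OX./.XX]+1
p4 O@[OXO/OXX/..X] terminal -1; root [..O/OX./..X] d5

X's best at [..O/OX./..X]: (0,1)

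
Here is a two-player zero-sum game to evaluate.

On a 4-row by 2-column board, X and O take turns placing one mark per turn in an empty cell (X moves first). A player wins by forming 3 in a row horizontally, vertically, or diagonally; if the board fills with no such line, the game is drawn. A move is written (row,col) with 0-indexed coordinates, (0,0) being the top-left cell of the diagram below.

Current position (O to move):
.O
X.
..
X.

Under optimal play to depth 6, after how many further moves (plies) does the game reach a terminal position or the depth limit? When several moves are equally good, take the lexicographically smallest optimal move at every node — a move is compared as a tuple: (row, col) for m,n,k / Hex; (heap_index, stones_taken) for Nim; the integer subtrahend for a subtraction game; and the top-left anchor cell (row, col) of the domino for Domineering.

p1 O@[.O/X./../X.]: (0,0)[OO/X./../X.]-1 (1,1)[.O/XO/../X.]-1 (2,0)[.O/X./O./X.]+0* (2,1)[.O/X./.O/X.]-1 (3,1)[.O/X./../XO]-1
p2 X@[.O/X./O./X.]: (0,0)[XO/X./O./X.]+0* (1,1)[.O/XX/O./X.]+0 (2,1)[.O/X./OX/X.]+0 (3,1)[.O/X./O./XX]+0
p3 O@[XO/X./O./X.]: (1,1)[XO/XO/O./X.]+0* (2,1)[XO/X./OO/X.]+0 (3,1)[XO/X./O./XO]+0
p4 X@[XO/XO/O./X.]: (2,1)[XO/XO/OX/X.]+0* (3,1)[XO/XO/O./XX]-1
p5 O@[XO/XO/OX/X.]: (3,1)[XO/XO/OX/XO]+0*
p6 X@[XO/XO/OX/XO] terminal +0; root [.O/X./../X.] d6

PV length from [.O/X./../X.]: 5 plies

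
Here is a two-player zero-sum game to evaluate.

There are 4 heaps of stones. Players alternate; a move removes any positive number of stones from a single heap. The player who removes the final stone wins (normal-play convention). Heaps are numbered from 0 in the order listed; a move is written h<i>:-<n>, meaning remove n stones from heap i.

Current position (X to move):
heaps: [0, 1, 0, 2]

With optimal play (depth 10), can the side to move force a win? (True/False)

p1 X@[(0,1,0,2)]: h1:-1[(0,0,0,2)]-1 h3:-1[(0,1,0,1)]+1* h3:-2[(0,1,0,0)]-1
p2 O@[(0,1,0,1)]: h1:-1[(0,0,0,1)]-1* h3:-1[(0,1,0,0)]-1
p3 X@[(0,0,0,1)]: h3:-1[(0,0,0,0)]+1*
p4 O@[(0,0,0,0)] terminal -1; root [(0,1,0,2)] d10

X winning at [(0,1,0,2)]: True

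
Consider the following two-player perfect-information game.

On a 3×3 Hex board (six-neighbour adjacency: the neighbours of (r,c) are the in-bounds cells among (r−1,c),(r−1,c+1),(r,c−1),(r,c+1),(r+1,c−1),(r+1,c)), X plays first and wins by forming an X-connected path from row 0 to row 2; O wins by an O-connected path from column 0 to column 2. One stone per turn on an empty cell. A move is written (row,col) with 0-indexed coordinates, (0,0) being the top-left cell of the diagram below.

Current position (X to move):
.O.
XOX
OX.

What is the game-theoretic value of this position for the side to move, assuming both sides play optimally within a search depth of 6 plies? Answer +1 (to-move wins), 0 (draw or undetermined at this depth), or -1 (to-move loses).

p1 X@[.O./XOX/OX.]: (0,0)[XO./XOX/OX.]-1 (0,2)[.OX/XOX/OX.]+1* (2,2)[.O./XOX/OXX]-1
p2 O@[.OX/XOX/OX.] terminal -1; root [.O./XOX/OX.] d6

value(.O./XOX/OX., X) = +1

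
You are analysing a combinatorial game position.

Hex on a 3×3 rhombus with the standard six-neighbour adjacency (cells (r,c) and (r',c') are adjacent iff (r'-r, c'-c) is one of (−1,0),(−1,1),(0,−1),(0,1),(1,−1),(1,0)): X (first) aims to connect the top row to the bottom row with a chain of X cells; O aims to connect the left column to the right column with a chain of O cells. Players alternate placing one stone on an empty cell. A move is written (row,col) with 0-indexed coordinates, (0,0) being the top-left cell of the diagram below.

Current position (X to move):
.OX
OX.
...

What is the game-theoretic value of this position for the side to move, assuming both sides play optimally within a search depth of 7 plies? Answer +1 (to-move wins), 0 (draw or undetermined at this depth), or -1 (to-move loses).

value(.OX/OX./..., X) = +1

p1 X@[.OX/OX./...]: (0,0)[XOX/OX./...]+1* (1,2)[.OX/OXX/...]+1 (2,0)[.OX/OX./X..]+1 (2,1)[.OX/OX./.X.]+1 (2,2)[.OX/OX./..X]+1
p2 O@[XOX/OX./...]: (1,2)[XOX/OXO/...]-1* (2,0)[XOX/OX./O..]-1 (2,1)[XOX/OX./.O.]-1 (2,2)[XOX/OX./..O]-1
p3 X@[XOX/OXO/...]: (2,0)[XOX/OXO/X..]+1* (2,1)[XOX/OXO/.X.]+1 (2,2)[XOX/OXO/..X]+1
p4 O@[XOX/OXO/X..] terminal -1; root [.OX/OX./...] d7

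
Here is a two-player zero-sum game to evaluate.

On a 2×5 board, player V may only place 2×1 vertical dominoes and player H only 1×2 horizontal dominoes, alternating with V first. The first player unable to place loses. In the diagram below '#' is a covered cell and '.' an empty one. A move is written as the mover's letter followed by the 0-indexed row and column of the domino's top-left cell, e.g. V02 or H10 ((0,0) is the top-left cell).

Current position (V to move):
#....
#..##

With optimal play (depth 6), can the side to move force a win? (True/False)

p1 V@[#..../#..##]: V01[##.../##.##]-1 V02[#.#../#.###]+1*
p2 H@[#.#../#.###]: H03[#.###/#.###]-1*
p3 V@[#.###/#.###]: V01[#####/#####]+1*
p4 H@[#####/#####] terminal -1; root [#..../#..##] d6

V winning at [#..../#..##]: True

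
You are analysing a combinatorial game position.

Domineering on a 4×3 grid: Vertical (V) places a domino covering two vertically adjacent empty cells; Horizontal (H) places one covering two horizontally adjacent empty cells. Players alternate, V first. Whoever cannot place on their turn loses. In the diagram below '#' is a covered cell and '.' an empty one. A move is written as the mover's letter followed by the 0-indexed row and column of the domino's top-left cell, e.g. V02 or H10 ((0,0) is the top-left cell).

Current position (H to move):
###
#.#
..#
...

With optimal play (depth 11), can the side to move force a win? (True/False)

p1 H@[###/#.#/..#/...]: H20[###/#.#/###/...]+1* H30[###/#.#/..#/##.]-1 H31[###/#.#/..#/.##]-1
p2 V@[###/#.#/###/...] terminal -1; root [###/#.#/..#/...] d11

H winning at [###/#.#/..#/...]: True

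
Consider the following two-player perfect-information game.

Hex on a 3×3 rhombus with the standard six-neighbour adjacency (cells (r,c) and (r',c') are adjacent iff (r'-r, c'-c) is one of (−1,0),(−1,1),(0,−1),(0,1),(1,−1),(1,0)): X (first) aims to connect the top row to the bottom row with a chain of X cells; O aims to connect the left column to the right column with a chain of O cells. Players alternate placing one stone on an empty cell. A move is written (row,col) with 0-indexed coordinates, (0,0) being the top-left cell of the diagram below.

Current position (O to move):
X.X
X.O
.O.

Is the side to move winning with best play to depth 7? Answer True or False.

p1 O@[X.X/X.O/.O.]: (0,1)[XOX/X.O/.O.]-1 (1,1)[X.X/XOO/.O.]-1 (2,0)[X.X/X.O/OO.]+1* (2,2)[X.X/X.O/.OO]-1
p2 X@[X.X/X.O/OO.] terminal -1; root [X.X/X.O/.O.] d7

O winning at [X.X/X.O/.O.]: True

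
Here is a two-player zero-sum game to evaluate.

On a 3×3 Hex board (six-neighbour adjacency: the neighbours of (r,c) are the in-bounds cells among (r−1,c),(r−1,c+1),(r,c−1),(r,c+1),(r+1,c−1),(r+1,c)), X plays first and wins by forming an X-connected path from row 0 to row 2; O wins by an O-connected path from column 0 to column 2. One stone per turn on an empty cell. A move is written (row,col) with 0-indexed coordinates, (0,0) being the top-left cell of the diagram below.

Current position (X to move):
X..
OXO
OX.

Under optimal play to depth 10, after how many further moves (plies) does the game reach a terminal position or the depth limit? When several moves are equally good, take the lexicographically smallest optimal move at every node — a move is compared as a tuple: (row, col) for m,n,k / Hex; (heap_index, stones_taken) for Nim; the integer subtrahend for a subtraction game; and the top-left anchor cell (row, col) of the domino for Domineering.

PV length from [X../OXO/OX.]: 1 ply

[X../OXO/OX.] X move#1: (0,1):+1/XX./OXO/OX.*, (0,2):+1/X.X/OXO/OX., (2,2):+1/X../OXO/OXX
[XX./OXO/OX.] end (terminal -1, O#2); searched X../OXO/OX. to 10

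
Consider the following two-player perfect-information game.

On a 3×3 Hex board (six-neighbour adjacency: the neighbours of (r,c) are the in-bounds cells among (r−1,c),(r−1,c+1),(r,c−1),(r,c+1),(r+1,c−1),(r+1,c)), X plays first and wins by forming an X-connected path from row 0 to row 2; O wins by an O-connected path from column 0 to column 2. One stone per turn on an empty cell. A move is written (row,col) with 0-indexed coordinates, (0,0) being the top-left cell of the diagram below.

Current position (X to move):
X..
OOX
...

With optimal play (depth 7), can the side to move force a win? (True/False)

ply 1, X at X../OOX/... | (0,1)=-1→XX./OOX/...; (0,2)=+1→X.X/OOX/...*; (2,0)=-1→X../OOX/X..; (2,1)=-1→X../OOX/.X.; (2,2)=-1→X../OOX/..X
ply 2, O at X.X/OOX/... | (0,1)=-1→XOX/OOX/...*; (2,0)=-1→X.X/OOX/O..; (2,1)=-1→X.X/OOX/.O.; (2,2)=-1→X.X/OOX/..O
ply 3, X at XOX/OOX/... | (2,0)=+1→XOX/OOX/X..*; (2,1)=+1→XOX/OOX/.X.; (2,2)=+1→XOX/OOX/..X
ply 4, O at XOX/OOX/X.. | (2,1)=-1→XOX/OOX/XO.*; (2,2)=-1→XOX/OOX/X.O
ply 5, X at XOX/OOX/XO. | (2,2)=+1→XOX/OOX/XOX*
ply 6: XOX/OOX/XOX is terminal -1 (O); from X../OOX/... depth 7

X winning at [X../OOX/...]: True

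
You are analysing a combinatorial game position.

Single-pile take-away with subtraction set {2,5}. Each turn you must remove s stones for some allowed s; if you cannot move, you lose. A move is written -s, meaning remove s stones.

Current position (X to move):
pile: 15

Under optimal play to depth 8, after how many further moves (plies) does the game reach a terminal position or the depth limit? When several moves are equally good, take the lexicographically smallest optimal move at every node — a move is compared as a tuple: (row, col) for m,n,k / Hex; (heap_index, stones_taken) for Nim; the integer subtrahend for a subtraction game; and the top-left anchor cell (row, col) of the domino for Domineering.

PV length from [15]: 6 plies

p1 X@[15]: -2[13]-1* -5[10]-1
p2 O@[13]: -2[11]+1* -5[8]+1
p3 X@[11]: -2[9]-1* -5[6]-1
p4 O@[9]: -2[7]+1* -5[4]+1
p5 X@[7]: -2[5]-1* -5[2]-1
p6 O@[5]: -2[3]-1 -5[0]+1*
p7 X@[0] terminal -1; root [15] d8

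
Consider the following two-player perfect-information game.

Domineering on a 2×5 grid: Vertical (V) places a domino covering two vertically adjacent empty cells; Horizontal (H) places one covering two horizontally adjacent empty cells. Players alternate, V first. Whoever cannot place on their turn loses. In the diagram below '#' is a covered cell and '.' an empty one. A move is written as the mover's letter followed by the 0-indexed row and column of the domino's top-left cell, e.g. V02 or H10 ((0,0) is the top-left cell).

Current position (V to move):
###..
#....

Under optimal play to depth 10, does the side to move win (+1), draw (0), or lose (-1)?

ply 1, V at ###../#.... | V03=+1→####./#..#.*; V04=-1→###.#/#...#
ply 2, H at ####./#..#. | H11=-1→####./####.*
ply 3, V at ####./####. | V04=+1→#####/#####*
ply 4: #####/##### is terminal -1 (H); from ###../#.... depth 10

value(###../#...., V) = +1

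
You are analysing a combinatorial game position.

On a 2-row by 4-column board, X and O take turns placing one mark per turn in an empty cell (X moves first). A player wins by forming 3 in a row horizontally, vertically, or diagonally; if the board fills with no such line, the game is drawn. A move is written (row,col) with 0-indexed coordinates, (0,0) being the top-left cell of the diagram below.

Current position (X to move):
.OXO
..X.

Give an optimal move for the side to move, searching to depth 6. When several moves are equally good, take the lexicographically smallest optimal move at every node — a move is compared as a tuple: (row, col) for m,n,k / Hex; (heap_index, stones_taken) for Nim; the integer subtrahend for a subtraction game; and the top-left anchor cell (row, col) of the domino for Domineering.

X's best at [.OXO/..X.]: (1,1)

p1 X@[.OXO/..X.]: (0,0)[XOXO/..X.]+0 (1,0)[.OXO/X.X.]+0 (1,1)[.OXO/.XX.]+1* (1,3)[.OXO/..XX]+0
p2 O@[.OXO/.XX.]: (0,0)[OOXO/.XX.]-1* (1,0)[.OXO/OXX.]-1 (1,3)[.OXO/.XXO]-1
p3 X@[OOXO/.XX.]: (1,0)[OOXO/XXX.]+1* (1,3)[OOXO/.XXX]+1
p4 O@[OOXO/XXX.] terminal -1; root [.OXO/..X.] d6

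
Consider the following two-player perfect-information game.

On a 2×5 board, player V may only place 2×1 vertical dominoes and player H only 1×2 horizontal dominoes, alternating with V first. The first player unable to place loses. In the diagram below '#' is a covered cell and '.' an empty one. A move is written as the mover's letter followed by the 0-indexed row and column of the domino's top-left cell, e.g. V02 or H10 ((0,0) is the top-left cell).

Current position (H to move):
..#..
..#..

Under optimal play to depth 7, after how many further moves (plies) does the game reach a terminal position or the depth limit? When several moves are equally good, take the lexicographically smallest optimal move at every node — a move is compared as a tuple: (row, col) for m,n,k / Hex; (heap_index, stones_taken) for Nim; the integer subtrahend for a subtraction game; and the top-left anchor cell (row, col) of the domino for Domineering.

PV length from [..#../..#..]: 4 plies

[..#../..#..] H move#1: H00:-1/###../..#..*, H03:-1/..###/..#.., H10:-1/..#../###.., H13:-1/..#../..###
[###../..#..] V move#2: V03:+1/####./..##.*, V04:+1/###.#/..#.#
[####./..##.] H move#3: H10:-1/####./####.*
[####./####.] V move#4: V04:+1/#####/#####*
[#####/#####] end (terminal -1, H#5); searched ..#../..#.. to 7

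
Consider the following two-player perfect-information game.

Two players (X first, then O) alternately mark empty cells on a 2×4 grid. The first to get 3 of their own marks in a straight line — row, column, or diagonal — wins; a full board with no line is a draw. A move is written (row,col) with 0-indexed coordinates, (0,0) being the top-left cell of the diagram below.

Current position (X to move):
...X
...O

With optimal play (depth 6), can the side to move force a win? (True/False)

ply 1, X at ...X/...O | (0,0)=+0→X..X/...O*; (0,1)=+0→.X.X/...O; (0,2)=+0→..XX/...O; (1,0)=+0→...X/X..O; (1,1)=+0→...X/.X.O; (1,2)=+0→...X/..XO
ply 2, O at X..X/...O | (0,1)=+0→XO.X/...O*; (0,2)=+0→X.OX/...O; (1,0)=+0→X..X/O..O; (1,1)=+0→X..X/.O.O; (1,2)=+0→X..X/..OO
ply 3, X at XO.X/...O | (0,2)=+0→XOXX/...O*; (1,0)=+0→XO.X/X..O; (1,1)=+0→XO.X/.X.O; (1,2)=+0→XO.X/..XO
ply 4, O at XOXX/...O | (1,0)=+0→XOXX/O..O*; (1,1)=+0→XOXX/.O.O; (1,2)=+0→XOXX/..OO
ply 5, X at XOXX/O..O | (1,1)=+0→XOXX/OX.O*; (1,2)=+0→XOXX/O.XO
ply 6, O at XOXX/OX.O | (1,2)=+0→XOXX/OXOO*
ply 7: XOXX/OXOO is terminal +0 (X); from ...X/...O depth 6

X winning at [...X/...O]: False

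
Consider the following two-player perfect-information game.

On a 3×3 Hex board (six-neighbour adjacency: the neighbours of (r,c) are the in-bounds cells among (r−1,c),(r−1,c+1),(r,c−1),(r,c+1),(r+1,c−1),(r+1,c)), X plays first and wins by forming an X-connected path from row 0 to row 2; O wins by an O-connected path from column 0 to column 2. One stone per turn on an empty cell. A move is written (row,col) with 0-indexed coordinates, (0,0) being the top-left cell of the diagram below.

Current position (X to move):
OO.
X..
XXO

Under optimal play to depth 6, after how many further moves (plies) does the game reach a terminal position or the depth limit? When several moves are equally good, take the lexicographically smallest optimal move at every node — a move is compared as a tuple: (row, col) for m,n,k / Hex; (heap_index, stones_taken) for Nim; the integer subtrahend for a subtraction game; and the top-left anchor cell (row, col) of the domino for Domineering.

p1 X@[OO./X../XXO]: (0,2)[OOX/X../XXO]+1* (1,1)[OO./XX./XXO]-1 (1,2)[OO./X.X/XXO]-1
p2 O@[OOX/X../XXO]: (1,1)[OOX/XO./XXO]-1* (1,2)[OOX/X.O/XXO]-1
p3 X@[OOX/XO./XXO]: (1,2)[OOX/XOX/XXO]+1*
p4 O@[OOX/XOX/XXO] terminal -1; root [OO./X../XXO] d6

PV length from [OO./X../XXO]: 3 plies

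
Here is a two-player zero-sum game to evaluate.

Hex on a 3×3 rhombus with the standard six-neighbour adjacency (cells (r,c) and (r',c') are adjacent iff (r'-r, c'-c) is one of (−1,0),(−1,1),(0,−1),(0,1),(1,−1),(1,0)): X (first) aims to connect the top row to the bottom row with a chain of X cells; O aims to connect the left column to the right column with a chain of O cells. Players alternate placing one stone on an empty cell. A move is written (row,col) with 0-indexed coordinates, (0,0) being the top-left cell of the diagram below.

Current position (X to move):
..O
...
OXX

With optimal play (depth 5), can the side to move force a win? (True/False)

X winning at [..O/.../OXX]: False

[..O/.../OXX] X move#1: (0,0):-1/X.O/.../OXX*, (0,1):-1/.XO/.../OXX, (1,0):-1/..O/X../OXX, (1,1):-1/..O/.X./OXX, (1,2):-1/..O/..X/OXX
[X.O/.../OXX] O move#2: (0,1):+1/XOO/.../OXX*, (1,0):+1/X.O/O../OXX, (1,1):+1/X.O/.O./OXX, (1,2):-1/X.O/..O/OXX
[XOO/.../OXX] X move#3: (1,0):-1/XOO/X../OXX*, (1,1):-1/XOO/.X./OXX, (1,2):-1/XOO/..X/OXX
[XOO/X../OXX] O move#4: (1,1):+1/XOO/XO./OXX*, (1,2):-1/XOO/X.O/OXX
[XOO/XO./OXX] end (terminal -1, X#5); searched ..O/.../OXX to 5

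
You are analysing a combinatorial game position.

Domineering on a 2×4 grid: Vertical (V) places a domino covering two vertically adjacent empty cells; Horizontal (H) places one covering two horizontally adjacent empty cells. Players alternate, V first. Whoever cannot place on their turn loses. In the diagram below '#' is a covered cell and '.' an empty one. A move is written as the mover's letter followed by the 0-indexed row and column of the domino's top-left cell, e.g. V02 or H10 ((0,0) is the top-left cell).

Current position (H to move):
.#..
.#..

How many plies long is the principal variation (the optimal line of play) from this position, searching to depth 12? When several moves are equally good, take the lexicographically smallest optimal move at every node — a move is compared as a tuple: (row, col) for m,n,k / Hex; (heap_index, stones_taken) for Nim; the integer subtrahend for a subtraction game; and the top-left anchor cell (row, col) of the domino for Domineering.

PV length from [.#../.#..]: 3 plies

[.#../.#..] H move#1: H02:+1/.###/.#..*, H12:+1/.#../.###
[.###/.#..] V move#2: V00:-1/####/##..*
[####/##..] H move#3: H12:+1/####/####*
[####/####] end (terminal -1, V#4); searched .#../.#.. to 12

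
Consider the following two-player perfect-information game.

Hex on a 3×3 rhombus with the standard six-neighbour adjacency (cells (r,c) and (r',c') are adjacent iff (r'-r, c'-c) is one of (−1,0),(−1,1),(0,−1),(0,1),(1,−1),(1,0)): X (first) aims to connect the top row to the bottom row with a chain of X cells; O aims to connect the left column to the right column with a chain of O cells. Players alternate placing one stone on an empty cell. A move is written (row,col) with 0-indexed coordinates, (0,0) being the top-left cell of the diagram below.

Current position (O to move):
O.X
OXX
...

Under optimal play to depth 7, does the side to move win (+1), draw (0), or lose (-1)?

[O.X/OXX/...] O move#1: (0,1):-1/OOX/OXX/...*, (2,0):-1/O.X/OXX/O.., (2,1):-1/O.X/OXX/.O., (2,2):-1/O.X/OXX/..O
[OOX/OXX/...] X move#2: (2,0):+1/OOX/OXX/X..*, (2,1):+1/OOX/OXX/.X., (2,2):+1/OOX/OXX/..X
[OOX/OXX/X..] end (terminal -1, O#3); searched O.X/OXX/... to 7

value(O.X/OXX/..., O) = -1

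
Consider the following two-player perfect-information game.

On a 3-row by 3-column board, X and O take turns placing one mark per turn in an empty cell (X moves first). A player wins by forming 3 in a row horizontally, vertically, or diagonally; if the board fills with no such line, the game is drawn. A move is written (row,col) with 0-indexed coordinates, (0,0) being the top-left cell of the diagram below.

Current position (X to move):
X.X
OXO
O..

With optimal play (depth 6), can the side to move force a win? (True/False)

p1 X@[X.X/OXO/O..]: (0,1)[XXX/OXO/O..]+1* (2,1)[X.X/OXO/OX.]+1 (2,2)[X.X/OXO/O.X]+1
p2 O@[XXX/OXO/O..] terminal -1; root [X.X/OXO/O..] d6

X winning at [X.X/OXO/O..]: True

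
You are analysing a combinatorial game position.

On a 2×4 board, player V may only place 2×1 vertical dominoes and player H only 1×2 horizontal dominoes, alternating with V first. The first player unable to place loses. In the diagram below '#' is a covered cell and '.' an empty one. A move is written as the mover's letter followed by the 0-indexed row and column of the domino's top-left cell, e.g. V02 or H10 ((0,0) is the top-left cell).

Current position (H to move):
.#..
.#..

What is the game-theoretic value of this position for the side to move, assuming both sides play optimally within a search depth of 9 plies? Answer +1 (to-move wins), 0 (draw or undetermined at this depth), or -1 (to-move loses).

value(.#../.#.., H) = +1

ply 1, H at .#../.#.. | H02=+1→.###/.#..*; H12=+1→.#../.###
ply 2, V at .###/.#.. | V00=-1→####/##..*
ply 3, H at ####/##.. | H12=+1→####/####*
ply 4: ####/#### is terminal -1 (V); from .#../.#.. depth 9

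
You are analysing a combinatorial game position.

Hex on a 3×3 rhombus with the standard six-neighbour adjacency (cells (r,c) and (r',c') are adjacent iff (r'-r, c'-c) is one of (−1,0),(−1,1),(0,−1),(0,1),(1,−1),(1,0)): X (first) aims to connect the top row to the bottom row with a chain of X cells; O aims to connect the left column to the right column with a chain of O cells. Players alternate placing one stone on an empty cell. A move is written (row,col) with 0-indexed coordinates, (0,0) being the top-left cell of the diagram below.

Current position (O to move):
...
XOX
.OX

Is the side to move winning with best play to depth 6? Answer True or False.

O winning at [.../XOX/.OX]: False

[.../XOX/.OX] O move#1: (0,0):-1/O../XOX/.OX*, (0,1):-1/.O./XOX/.OX, (0,2):-1/..O/XOX/.OX, (2,0):-1/.../XOX/OOX
[O../XOX/.OX] X move#2: (0,1):+1/OX./XOX/.OX*, (0,2):+1/O.X/XOX/.OX, (2,0):+1/O../XOX/XOX
[OX./XOX/.OX] O move#3: (0,2):-1/OXO/XOX/.OX*, (2,0):-1/OX./XOX/OOX
[OXO/XOX/.OX] X move#4: (2,0):+1/OXO/XOX/XOX*
[OXO/XOX/XOX] end (terminal -1, O#5); searched .../XOX/.OX to 6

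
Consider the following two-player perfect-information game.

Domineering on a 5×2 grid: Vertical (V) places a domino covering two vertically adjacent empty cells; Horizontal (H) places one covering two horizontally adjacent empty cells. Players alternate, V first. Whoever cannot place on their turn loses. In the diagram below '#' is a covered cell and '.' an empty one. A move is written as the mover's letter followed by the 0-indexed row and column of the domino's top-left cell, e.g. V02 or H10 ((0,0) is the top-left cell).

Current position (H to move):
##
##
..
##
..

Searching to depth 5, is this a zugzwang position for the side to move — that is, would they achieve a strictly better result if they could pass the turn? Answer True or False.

p1 H@[##/##/../##/..]: H20[##/##/##/##/..]+1* H40[##/##/../##/##]+1
p2 V@[##/##/##/##/..] terminal -1; root [##/##/../##/..] d5
suppose H passes — search the same position with V to move:
pass> p1 V@[##/##/../##/..] terminal -1; root [##/##/../##/..] d5
for H: play +1, pass +1

zugzwang(##/##/../##/.., H) = False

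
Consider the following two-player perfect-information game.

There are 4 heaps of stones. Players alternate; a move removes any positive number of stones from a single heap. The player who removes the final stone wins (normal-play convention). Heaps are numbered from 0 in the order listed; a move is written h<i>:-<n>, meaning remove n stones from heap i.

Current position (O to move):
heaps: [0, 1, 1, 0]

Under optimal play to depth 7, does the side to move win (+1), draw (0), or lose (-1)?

value((0,1,1,0), O) = -1

[(0,1,1,0)] O move#1: h1:-1:-1/(0,0,1,0)*, h2:-1:-1/(0,1,0,0)
[(0,0,1,0)] X move#2: h2:-1:+1/(0,0,0,0)*
[(0,0,0,0)] end (terminal -1, O#3); searched (0,1,1,0) to 7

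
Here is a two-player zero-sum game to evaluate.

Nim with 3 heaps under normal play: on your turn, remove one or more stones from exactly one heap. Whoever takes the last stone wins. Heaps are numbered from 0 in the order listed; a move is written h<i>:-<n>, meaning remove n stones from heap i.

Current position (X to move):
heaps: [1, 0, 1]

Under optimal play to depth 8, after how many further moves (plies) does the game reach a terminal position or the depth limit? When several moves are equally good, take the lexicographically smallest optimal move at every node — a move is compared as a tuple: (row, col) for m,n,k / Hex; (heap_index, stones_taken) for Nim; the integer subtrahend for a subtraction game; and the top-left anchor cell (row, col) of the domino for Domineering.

PV length from [(1,0,1)]: 2 plies

ply 1, X at (1,0,1) | h0:-1=-1→(0,0,1)*; h2:-1=-1→(1,0,0)
ply 2, O at (0,0,1) | h2:-1=+1→(0,0,0)*
ply 3: (0,0,0) is terminal -1 (X); from (1,0,1) depth 8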